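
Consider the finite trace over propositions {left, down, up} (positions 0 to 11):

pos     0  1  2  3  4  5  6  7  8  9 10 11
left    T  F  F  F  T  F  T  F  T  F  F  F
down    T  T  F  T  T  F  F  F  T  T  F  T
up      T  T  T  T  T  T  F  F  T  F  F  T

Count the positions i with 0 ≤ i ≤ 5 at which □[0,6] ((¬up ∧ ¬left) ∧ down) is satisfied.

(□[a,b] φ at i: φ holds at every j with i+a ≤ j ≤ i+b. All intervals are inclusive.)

Evaluate at each i in [0,5]:
  i=0: ✗ (fails at j=0)
  i=1: ✗ (fails at j=1)
  i=2: ✗ (fails at j=2)
  i=3: ✗ (fails at j=3)
  i=4: ✗ (fails at j=4)
  i=5: ✗ (fails at j=5)
Positions where it holds: {} → 0.

0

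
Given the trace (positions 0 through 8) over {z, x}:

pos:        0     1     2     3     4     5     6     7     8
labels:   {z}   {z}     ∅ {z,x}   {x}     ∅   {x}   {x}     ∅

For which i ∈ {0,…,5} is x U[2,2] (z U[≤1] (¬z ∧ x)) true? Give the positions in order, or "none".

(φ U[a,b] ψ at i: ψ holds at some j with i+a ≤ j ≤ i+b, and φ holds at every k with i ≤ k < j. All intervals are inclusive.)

Evaluate at each i in [0,5]:
  i=0: ✗ (no rhs in [2,2])
  i=1: ✗ (lhs fails at k=1 before rhs at j=3)
  i=2: ✗ (lhs fails at k=2 before rhs at j=4)
  i=3: ✗ (no rhs in [5,5])
  i=4: ✗ (lhs fails at k=5 before rhs at j=6)
  i=5: ✗ (lhs fails at k=5 before rhs at j=7)

none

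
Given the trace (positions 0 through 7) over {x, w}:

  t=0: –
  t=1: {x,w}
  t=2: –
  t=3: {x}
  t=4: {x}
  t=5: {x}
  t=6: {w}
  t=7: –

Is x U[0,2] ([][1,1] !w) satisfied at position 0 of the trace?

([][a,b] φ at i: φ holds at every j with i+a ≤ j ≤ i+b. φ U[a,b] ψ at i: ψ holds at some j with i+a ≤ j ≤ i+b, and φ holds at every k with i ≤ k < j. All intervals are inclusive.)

Does not hold

Need some j in [0,2] with [][1,1] !w, and x at every k in [0,j-1].
  j=0: [][1,1] !w — fails at 1.
  j=1: [][1,1] !w holds, but x fails at k=0 → not this j.
  j=2: [][1,1] !w holds, but x fails at k=0 → not this j.
No j in the window works → until fails.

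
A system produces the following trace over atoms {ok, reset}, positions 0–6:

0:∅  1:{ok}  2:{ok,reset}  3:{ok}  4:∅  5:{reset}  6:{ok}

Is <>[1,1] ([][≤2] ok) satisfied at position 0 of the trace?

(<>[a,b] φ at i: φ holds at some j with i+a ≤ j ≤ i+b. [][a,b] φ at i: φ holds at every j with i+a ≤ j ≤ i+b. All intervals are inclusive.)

Check [][≤2] ok at each j in [1,1]:
  j=1: holds on [1,3]
Found at j=1 → formula holds.

Yes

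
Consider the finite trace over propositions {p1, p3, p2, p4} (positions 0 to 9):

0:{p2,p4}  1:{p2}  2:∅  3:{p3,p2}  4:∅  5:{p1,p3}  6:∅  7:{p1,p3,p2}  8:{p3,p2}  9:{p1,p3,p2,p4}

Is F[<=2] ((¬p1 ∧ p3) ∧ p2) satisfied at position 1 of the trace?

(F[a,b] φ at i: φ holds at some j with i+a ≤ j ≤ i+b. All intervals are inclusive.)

Check ((¬p1 ∧ p3) ∧ p2) at each j in [1,3]:
  j=1: false
  j=2: false
  j=3: true
Found at j=3 → formula holds.

True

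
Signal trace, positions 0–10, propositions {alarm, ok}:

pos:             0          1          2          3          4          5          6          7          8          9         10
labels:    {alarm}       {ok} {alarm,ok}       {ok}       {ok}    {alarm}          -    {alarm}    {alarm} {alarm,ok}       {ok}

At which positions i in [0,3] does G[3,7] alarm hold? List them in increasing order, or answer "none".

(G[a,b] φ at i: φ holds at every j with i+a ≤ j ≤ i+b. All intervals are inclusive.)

none

Evaluate at each i in [0,3]:
  i=0: ✗ (fails at j=3)
  i=1: ✗ (fails at j=4)
  i=2: ✗ (fails at j=6)
  i=3: ✗ (fails at j=6)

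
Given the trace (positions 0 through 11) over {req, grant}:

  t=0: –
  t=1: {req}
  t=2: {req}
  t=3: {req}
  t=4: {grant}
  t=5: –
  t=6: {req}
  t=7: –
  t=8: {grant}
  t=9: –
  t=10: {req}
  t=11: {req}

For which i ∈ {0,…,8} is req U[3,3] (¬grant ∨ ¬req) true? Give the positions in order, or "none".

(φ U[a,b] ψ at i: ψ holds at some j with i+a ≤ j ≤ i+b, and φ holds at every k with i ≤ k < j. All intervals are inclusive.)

1

Evaluate at each i in [0,8]:
  i=0: ✗ (lhs fails at k=0 before rhs at j=3)
  i=1: ✓ (rhs at j=4; lhs holds on [1,3])
  i=2: ✗ (lhs fails at k=4 before rhs at j=5)
  i=3: ✗ (lhs fails at k=4 before rhs at j=6)
  i=4: ✗ (lhs fails at k=4 before rhs at j=7)
  i=5: ✗ (lhs fails at k=5 before rhs at j=8)
  i=6: ✗ (lhs fails at k=7 before rhs at j=9)
  i=7: ✗ (lhs fails at k=7 before rhs at j=10)
  i=8: ✗ (lhs fails at k=8 before rhs at j=11)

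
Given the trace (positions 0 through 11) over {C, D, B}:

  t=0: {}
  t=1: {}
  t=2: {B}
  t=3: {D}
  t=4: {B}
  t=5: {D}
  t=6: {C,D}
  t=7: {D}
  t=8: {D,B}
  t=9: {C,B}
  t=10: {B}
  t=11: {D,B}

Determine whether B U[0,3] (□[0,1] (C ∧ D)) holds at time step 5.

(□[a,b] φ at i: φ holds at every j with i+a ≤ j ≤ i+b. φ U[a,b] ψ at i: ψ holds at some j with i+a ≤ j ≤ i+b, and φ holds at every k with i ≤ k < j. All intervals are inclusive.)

No

Need some j in [5,8] with □[0,1] (C ∧ D), and B at every k in [5,j-1].
  j=5: □[0,1] (C ∧ D) — fails at 5.
  j=6: □[0,1] (C ∧ D) — fails at 7.
  j=7: □[0,1] (C ∧ D) — fails at 7.
  j=8: □[0,1] (C ∧ D) — fails at 8.
No j in the window works → until fails.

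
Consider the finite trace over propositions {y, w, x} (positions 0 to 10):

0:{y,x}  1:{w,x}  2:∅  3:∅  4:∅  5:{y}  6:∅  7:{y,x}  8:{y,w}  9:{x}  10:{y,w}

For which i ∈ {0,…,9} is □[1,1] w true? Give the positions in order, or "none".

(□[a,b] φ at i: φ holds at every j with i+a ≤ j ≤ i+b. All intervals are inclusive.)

0, 7, 9

Evaluate at each i in [0,9]:
  i=0: ✓ (all of [1,1])
  i=1: ✗ (fails at j=2)
  i=2: ✗ (fails at j=3)
  i=3: ✗ (fails at j=4)
  i=4: ✗ (fails at j=5)
  i=5: ✗ (fails at j=6)
  i=6: ✗ (fails at j=7)
  i=7: ✓ (all of [8,8])
  i=8: ✗ (fails at j=9)
  i=9: ✓ (all of [10,10])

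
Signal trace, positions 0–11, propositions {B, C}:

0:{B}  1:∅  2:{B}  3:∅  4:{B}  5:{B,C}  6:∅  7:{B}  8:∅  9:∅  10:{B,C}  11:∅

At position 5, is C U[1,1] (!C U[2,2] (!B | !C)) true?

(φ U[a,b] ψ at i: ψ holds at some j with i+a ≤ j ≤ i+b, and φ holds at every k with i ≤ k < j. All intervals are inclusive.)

True

Need some j in [6,6] with (!C U[2,2] (!B | !C)), and C at every k in [5,j-1].
  j=6: (!C U[2,2] (!B | !C)) holds; C holds at every k in [5,5] → satisfied.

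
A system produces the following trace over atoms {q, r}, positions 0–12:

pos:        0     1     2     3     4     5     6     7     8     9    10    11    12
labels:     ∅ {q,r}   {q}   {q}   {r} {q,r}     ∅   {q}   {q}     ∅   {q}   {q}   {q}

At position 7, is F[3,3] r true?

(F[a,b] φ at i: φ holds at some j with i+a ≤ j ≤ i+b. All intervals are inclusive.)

No

Check r at each j in [10,10]:
  j=10: false
No position in the window satisfies it → formula fails.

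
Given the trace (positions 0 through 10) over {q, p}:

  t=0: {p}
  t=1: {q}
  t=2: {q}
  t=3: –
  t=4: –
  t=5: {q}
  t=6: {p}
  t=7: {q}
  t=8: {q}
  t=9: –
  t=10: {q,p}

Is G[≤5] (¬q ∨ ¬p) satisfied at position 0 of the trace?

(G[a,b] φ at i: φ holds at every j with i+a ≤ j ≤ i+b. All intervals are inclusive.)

Yes

Check (¬q ∨ ¬p) at every j in [0,5]:
  j=0: true
  j=1: true
  j=2: true
  j=3: true
  j=4: true
  j=5: true
All positions satisfy it → formula holds.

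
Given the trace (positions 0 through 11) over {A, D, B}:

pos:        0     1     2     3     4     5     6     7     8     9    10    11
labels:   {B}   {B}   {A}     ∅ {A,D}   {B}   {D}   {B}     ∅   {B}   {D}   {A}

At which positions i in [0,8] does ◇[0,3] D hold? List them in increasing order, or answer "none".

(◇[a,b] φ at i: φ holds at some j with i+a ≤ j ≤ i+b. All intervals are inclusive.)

Evaluate at each i in [0,8]:
  i=0: ✗ (none in [0,3])
  i=1: ✓ (witness j=4)
  i=2: ✓ (witness j=4)
  i=3: ✓ (witness j=4)
  i=4: ✓ (witness j=4)
  i=5: ✓ (witness j=6)
  i=6: ✓ (witness j=6)
  i=7: ✓ (witness j=10)
  i=8: ✓ (witness j=10)

1, 2, 3, 4, 5, 6, 7, 8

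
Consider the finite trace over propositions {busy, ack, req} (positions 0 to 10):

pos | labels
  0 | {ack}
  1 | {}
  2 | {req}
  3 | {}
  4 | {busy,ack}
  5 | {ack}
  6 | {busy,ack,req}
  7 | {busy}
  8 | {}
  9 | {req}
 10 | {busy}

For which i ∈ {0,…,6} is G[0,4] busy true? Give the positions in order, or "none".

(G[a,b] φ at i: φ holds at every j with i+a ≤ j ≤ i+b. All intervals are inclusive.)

none

Evaluate at each i in [0,6]:
  i=0: ✗ (fails at j=0)
  i=1: ✗ (fails at j=1)
  i=2: ✗ (fails at j=2)
  i=3: ✗ (fails at j=3)
  i=4: ✗ (fails at j=5)
  i=5: ✗ (fails at j=5)
  i=6: ✗ (fails at j=8)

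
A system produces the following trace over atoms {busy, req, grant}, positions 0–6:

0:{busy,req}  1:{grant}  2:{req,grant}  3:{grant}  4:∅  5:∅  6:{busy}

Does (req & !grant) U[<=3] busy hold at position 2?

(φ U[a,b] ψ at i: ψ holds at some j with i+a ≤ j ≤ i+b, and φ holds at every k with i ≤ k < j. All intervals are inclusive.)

Need some j in [2,5] with busy, and (req & !grant) at every k in [2,j-1].
  j=2: busy false.
  j=3: busy false.
  j=4: busy false.
  j=5: busy false.
No j in the window works → until fails.

False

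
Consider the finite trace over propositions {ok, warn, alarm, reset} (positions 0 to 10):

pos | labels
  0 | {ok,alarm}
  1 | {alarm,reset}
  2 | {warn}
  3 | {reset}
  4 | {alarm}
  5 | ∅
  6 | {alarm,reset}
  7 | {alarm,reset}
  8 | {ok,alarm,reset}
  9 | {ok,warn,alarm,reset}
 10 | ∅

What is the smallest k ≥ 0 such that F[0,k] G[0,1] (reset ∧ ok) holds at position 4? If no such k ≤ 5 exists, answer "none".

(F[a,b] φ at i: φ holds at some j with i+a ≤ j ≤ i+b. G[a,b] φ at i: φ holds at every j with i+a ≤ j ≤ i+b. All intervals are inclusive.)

4

Scan j = 4,5,… for G[0,1] (reset ∧ ok):
  j=4: fails
  j=5: fails
  j=6: fails
  j=7: fails
  j=8: holds
First hit at j=8, so smallest k = 8-4 = 4.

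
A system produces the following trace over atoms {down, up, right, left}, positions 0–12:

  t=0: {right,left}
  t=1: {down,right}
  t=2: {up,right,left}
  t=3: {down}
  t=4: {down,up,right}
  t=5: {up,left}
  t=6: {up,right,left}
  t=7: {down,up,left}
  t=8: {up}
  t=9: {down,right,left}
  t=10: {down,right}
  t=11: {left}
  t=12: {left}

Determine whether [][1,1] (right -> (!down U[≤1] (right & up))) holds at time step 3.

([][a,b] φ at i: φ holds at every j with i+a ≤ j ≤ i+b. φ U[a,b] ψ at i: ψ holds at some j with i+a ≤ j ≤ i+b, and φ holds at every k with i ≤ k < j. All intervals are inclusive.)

Check (right -> (!down U[≤1] (right & up))) at every j in [4,4]:
  j=4: antecedent true; consequent holds → ✓
All positions satisfy it → formula holds.

True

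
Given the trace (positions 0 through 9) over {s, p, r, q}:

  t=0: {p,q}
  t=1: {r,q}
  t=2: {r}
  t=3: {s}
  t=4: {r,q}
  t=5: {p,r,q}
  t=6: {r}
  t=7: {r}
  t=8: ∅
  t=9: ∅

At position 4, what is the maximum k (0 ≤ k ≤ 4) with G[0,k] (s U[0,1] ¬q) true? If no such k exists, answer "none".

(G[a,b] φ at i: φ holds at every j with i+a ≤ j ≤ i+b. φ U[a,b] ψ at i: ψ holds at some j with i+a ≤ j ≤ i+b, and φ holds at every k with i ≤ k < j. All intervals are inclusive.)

(s U[0,1] ¬q) must hold from j=4 onward; find where it first fails.
  j=4: fails → no k works.

none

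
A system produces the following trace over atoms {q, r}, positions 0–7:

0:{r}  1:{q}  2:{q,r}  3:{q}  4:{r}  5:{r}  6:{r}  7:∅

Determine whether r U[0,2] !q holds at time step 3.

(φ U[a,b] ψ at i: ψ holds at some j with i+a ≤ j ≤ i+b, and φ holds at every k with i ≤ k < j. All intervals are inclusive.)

Does not hold

Need some j in [3,5] with !q, and r at every k in [3,j-1].
  j=3: !q false.
  j=4: !q holds, but r fails at k=3 → not this j.
  j=5: !q holds, but r fails at k=3 → not this j.
No j in the window works → until fails.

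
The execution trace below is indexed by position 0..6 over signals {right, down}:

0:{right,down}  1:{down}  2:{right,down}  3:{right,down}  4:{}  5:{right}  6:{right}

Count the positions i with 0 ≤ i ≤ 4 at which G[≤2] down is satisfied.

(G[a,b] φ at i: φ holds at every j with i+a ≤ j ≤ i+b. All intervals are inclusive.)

2

Evaluate at each i in [0,4]:
  i=0: ✓ (all of [0,2])
  i=1: ✓ (all of [1,3])
  i=2: ✗ (fails at j=4)
  i=3: ✗ (fails at j=4)
  i=4: ✗ (fails at j=4)
Positions where it holds: {0, 1} → 2.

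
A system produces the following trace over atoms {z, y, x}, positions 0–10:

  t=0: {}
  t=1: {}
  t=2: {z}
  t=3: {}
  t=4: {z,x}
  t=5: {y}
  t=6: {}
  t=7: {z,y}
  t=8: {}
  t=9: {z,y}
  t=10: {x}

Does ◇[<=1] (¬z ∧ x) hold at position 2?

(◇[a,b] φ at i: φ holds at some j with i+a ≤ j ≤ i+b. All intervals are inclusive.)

False

Check (¬z ∧ x) at each j in [2,3]:
  j=2: false
  j=3: false
No position in the window satisfies it → formula fails.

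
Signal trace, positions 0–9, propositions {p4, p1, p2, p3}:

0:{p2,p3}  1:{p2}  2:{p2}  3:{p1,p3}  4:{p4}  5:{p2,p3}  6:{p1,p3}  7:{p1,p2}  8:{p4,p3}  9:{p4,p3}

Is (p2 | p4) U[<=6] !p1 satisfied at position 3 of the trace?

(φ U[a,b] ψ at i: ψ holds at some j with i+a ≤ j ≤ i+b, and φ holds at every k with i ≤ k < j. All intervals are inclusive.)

No

Need some j in [3,9] with !p1, and (p2 | p4) at every k in [3,j-1].
  j=3: !p1 false.
  j=4: !p1 holds, but (p2 | p4) fails at k=3 → not this j.
  j=5: !p1 holds, but (p2 | p4) fails at k=3 → not this j.
  j=6: !p1 false.
  j=7: !p1 false.
  j=8: !p1 holds, but (p2 | p4) fails at k=3 → not this j.
  j=9: !p1 holds, but (p2 | p4) fails at k=3 → not this j.
No j in the window works → until fails.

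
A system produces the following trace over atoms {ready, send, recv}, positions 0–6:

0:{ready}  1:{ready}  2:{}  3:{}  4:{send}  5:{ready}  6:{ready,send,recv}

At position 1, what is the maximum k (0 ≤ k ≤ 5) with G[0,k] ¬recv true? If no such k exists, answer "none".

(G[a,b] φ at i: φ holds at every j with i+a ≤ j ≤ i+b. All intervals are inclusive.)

¬recv must hold from j=1 onward; find where it first fails.
  j=1: holds
  j=2: holds
  j=3: holds
  j=4: holds
  j=5: holds
  j=6: fails
Holds on [1,5], so largest k = 4.

4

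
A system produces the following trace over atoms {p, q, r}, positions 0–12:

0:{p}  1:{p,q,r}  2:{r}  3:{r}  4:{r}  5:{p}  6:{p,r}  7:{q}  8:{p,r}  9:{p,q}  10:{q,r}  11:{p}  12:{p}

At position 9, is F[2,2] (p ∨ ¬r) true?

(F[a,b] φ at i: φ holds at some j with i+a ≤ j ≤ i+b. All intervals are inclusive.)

True

Check (p ∨ ¬r) at each j in [11,11]:
  j=11: true
Found at j=11 → formula holds.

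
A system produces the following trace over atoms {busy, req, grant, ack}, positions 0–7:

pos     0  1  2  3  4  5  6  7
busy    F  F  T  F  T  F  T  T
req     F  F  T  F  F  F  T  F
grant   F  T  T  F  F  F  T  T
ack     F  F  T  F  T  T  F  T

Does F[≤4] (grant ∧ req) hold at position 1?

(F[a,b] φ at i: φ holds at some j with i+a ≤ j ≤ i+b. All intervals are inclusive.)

True

Check (grant ∧ req) at each j in [1,5]:
  j=1: false
  j=2: true
  j=3: false
  j=4: false
  j=5: false
Found at j=2 → formula holds.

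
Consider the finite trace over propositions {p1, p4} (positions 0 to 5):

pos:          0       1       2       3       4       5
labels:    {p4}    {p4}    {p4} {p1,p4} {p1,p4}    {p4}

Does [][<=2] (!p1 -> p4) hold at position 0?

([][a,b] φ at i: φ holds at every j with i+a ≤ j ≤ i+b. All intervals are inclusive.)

Check (!p1 -> p4) at every j in [0,2]:
  j=0: antecedent true; consequent true → ✓
  j=1: antecedent true; consequent true → ✓
  j=2: antecedent true; consequent true → ✓
All positions satisfy it → formula holds.

Yes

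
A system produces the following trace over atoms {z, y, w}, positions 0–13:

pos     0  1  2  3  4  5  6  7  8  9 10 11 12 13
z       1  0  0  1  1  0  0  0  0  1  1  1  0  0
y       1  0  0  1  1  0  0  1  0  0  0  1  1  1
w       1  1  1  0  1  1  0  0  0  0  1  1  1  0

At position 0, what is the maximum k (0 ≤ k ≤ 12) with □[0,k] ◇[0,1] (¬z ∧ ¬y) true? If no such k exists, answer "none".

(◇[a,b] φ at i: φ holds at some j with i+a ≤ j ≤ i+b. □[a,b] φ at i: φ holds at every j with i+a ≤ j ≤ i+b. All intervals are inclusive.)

◇[0,1] (¬z ∧ ¬y) must hold from j=0 onward; find where it first fails.
  j=0: holds
  j=1: holds
  j=2: holds
  j=3: fails
Holds on [0,2], so largest k = 2.

2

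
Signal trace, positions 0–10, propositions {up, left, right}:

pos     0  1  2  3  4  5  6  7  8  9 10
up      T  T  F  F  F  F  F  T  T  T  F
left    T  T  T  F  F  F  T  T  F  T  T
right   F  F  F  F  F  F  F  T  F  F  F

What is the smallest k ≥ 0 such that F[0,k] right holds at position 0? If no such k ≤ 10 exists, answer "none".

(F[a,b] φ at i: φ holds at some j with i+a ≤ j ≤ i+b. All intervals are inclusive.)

Scan j = 0,1,… for right:
  j=0: fails
  j=1: fails
  j=2: fails
  j=3: fails
  j=4: fails
  j=5: fails
  j=6: fails
  j=7: holds
First hit at j=7, so smallest k = 7-0 = 7.

7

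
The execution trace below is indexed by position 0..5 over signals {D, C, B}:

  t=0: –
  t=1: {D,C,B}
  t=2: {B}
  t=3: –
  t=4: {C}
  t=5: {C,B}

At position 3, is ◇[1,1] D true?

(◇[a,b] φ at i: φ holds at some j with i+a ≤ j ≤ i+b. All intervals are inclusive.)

Check D at each j in [4,4]:
  j=4: false
No position in the window satisfies it → formula fails.

No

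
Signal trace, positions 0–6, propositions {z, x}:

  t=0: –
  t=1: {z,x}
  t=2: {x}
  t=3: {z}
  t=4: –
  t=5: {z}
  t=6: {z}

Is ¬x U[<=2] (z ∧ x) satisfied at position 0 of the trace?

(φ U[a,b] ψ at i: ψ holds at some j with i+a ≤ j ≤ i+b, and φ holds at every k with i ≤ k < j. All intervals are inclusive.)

True

Need some j in [0,2] with (z ∧ x), and ¬x at every k in [0,j-1].
  j=0: (z ∧ x) false.
  j=1: (z ∧ x) holds; ¬x holds at every k in [0,0] → satisfied.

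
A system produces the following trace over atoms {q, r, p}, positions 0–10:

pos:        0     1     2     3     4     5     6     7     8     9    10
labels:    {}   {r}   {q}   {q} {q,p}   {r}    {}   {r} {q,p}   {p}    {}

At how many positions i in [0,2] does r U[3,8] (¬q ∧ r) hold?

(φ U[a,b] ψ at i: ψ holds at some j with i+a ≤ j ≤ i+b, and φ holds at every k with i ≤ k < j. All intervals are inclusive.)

Evaluate at each i in [0,2]:
  i=0: ✗ (lhs fails at k=0 before rhs at j=5)
  i=1: ✗ (lhs fails at k=2 before rhs at j=5)
  i=2: ✗ (lhs fails at k=2 before rhs at j=5)
Positions where it holds: {} → 0.

0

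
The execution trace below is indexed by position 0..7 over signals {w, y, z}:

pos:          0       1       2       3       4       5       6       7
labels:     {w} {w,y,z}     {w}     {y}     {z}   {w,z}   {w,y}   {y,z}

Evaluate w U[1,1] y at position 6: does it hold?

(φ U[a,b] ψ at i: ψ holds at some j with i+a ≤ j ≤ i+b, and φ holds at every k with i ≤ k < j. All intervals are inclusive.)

Need some j in [7,7] with y, and w at every k in [6,j-1].
  j=7: y holds; w holds at every k in [6,6] → satisfied.

Holds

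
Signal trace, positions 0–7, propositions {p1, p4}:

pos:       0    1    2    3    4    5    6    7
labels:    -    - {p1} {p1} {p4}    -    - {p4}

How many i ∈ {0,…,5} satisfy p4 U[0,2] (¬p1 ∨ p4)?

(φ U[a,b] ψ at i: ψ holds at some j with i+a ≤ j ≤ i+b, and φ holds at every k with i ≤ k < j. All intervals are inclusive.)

Evaluate at each i in [0,5]:
  i=0: ✓ (rhs at j=0)
  i=1: ✓ (rhs at j=1)
  i=2: ✗ (lhs fails at k=2 before rhs at j=4)
  i=3: ✗ (lhs fails at k=3 before rhs at j=4)
  i=4: ✓ (rhs at j=4)
  i=5: ✓ (rhs at j=5)
Positions where it holds: {0, 1, 4, 5} → 4.

4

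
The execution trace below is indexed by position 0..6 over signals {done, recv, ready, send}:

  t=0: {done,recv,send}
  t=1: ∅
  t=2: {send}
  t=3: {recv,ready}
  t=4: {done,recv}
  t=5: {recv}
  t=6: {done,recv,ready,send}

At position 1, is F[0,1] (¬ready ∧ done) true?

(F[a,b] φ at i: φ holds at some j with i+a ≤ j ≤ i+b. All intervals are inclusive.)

No

Check (¬ready ∧ done) at each j in [1,2]:
  j=1: false
  j=2: false
No position in the window satisfies it → formula fails.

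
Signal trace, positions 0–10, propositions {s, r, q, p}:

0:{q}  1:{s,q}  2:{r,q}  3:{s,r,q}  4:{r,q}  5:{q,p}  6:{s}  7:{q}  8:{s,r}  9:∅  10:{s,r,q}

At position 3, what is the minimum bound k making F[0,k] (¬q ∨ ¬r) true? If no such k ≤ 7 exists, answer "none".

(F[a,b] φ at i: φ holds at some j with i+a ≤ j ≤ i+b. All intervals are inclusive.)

Scan j = 3,4,… for (¬q ∨ ¬r):
  j=3: fails
  j=4: fails
  j=5: holds
First hit at j=5, so smallest k = 5-3 = 2.

2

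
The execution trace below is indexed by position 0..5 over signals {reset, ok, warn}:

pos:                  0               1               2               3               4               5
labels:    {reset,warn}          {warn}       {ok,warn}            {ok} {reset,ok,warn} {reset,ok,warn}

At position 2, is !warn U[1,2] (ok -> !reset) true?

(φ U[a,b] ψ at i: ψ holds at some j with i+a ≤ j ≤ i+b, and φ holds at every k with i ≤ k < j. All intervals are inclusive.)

No

Need some j in [3,4] with (ok -> !reset), and !warn at every k in [2,j-1].
  j=3: (ok -> !reset) holds, but !warn fails at k=2 → not this j.
  j=4: (ok -> !reset) false.
No j in the window works → until fails.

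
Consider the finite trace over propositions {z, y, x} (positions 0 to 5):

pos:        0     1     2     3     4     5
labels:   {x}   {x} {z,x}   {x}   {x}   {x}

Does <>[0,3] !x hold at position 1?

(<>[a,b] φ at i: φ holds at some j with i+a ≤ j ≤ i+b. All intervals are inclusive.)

No

Check !x at each j in [1,4]:
  j=1: false
  j=2: false
  j=3: false
  j=4: false
No position in the window satisfies it → formula fails.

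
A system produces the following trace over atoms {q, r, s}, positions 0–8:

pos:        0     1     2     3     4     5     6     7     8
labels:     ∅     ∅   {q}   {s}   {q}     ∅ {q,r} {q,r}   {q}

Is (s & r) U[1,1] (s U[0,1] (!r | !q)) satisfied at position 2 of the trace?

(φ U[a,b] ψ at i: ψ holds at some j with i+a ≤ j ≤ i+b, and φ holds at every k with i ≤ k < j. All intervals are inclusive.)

Need some j in [3,3] with (s U[0,1] (!r | !q)), and (s & r) at every k in [2,j-1].
  j=3: (s U[0,1] (!r | !q)) holds, but (s & r) fails at k=2 → not this j.
No j in the window works → until fails.

False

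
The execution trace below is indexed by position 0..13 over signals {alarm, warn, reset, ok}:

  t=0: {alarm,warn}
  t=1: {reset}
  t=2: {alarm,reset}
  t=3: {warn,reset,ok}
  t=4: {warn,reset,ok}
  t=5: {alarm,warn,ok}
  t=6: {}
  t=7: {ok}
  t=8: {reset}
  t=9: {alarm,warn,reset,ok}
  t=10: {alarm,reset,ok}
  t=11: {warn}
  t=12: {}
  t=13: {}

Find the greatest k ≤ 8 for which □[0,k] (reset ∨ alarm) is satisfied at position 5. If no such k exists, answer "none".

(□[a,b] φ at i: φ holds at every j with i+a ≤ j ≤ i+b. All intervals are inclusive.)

0

(reset ∨ alarm) must hold from j=5 onward; find where it first fails.
  j=5: holds
  j=6: fails
Holds on [5,5], so largest k = 0.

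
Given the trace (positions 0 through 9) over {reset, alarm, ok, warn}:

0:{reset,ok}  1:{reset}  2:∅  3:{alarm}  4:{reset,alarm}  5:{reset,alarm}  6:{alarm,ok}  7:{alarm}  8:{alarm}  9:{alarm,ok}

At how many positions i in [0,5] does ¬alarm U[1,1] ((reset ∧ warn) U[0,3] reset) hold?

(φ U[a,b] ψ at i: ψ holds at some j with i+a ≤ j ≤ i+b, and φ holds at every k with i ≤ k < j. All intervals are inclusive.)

Evaluate at each i in [0,5]:
  i=0: ✓ (rhs at j=1; lhs holds on [0,0])
  i=1: ✗ (no rhs in [2,2])
  i=2: ✗ (no rhs in [3,3])
  i=3: ✗ (lhs fails at k=3 before rhs at j=4)
  i=4: ✗ (lhs fails at k=4 before rhs at j=5)
  i=5: ✗ (no rhs in [6,6])
Positions where it holds: {0} → 1.

1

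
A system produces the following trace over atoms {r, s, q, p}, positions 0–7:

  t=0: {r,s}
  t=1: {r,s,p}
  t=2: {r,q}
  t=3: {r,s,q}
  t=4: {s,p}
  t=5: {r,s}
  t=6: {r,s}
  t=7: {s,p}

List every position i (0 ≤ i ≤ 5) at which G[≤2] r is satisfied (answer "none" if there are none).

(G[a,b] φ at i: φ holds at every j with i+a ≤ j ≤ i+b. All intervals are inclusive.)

Evaluate at each i in [0,5]:
  i=0: ✓ (all of [0,2])
  i=1: ✓ (all of [1,3])
  i=2: ✗ (fails at j=4)
  i=3: ✗ (fails at j=4)
  i=4: ✗ (fails at j=4)
  i=5: ✗ (fails at j=7)

0, 1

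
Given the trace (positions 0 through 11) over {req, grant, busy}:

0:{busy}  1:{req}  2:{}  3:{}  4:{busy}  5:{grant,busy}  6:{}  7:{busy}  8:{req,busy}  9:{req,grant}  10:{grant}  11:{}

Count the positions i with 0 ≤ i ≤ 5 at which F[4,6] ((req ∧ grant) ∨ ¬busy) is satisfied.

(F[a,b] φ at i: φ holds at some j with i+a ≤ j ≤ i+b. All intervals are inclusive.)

Evaluate at each i in [0,5]:
  i=0: ✓ (witness j=6)
  i=1: ✓ (witness j=6)
  i=2: ✓ (witness j=6)
  i=3: ✓ (witness j=9)
  i=4: ✓ (witness j=9)
  i=5: ✓ (witness j=9)
Positions where it holds: {0, 1, 2, 3, 4, 5} → 6.

6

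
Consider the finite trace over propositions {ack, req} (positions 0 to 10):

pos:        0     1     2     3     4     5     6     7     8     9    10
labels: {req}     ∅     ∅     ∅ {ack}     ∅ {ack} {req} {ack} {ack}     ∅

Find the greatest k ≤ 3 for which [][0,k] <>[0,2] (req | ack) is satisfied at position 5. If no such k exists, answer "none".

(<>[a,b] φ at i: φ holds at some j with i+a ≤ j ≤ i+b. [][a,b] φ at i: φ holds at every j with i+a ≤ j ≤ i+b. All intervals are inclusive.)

3

<>[0,2] (req | ack) must hold from j=5 onward; find where it first fails.
  j=5: holds
  j=6: holds
  j=7: holds
  j=8: holds
Holds through j=8; largest k = 3.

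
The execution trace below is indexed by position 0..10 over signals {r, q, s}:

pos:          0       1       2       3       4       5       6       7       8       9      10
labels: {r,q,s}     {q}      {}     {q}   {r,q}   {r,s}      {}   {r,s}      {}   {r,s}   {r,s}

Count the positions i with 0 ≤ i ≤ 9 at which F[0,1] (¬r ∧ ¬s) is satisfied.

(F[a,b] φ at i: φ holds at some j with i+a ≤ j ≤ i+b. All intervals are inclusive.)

8

Evaluate at each i in [0,9]:
  i=0: ✓ (witness j=1)
  i=1: ✓ (witness j=1)
  i=2: ✓ (witness j=2)
  i=3: ✓ (witness j=3)
  i=4: ✗ (none in [4,5])
  i=5: ✓ (witness j=6)
  i=6: ✓ (witness j=6)
  i=7: ✓ (witness j=8)
  i=8: ✓ (witness j=8)
  i=9: ✗ (none in [9,10])
Positions where it holds: {0, 1, 2, 3, 5, 6, 7, 8} → 8.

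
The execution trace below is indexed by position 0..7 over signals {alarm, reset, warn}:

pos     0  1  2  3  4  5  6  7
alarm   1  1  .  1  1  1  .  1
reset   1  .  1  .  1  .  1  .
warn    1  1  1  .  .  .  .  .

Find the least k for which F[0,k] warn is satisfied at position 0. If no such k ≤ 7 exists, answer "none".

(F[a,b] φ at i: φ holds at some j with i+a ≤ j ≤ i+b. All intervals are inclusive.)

0

Scan j = 0,1,… for warn:
  j=0: holds
First hit at j=0, so smallest k = 0-0 = 0.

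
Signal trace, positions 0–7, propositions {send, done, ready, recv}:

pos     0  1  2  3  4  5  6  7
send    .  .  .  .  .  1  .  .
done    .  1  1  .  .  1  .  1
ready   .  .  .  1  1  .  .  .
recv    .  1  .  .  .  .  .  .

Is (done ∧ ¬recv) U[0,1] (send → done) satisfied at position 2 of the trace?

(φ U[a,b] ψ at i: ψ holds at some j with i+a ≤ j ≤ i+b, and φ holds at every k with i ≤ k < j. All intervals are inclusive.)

Holds

Need some j in [2,3] with (send → done), and (done ∧ ¬recv) at every k in [2,j-1].
  j=2: (send → done) holds; no prefix to check → satisfied.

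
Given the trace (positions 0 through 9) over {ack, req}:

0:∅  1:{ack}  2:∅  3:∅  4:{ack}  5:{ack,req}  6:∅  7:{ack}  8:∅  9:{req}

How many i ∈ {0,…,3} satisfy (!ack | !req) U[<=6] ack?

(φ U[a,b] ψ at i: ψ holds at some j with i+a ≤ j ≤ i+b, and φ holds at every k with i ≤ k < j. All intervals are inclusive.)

4

Evaluate at each i in [0,3]:
  i=0: ✓ (rhs at j=1; lhs holds on [0,0])
  i=1: ✓ (rhs at j=1)
  i=2: ✓ (rhs at j=4; lhs holds on [2,3])
  i=3: ✓ (rhs at j=4; lhs holds on [3,3])
Positions where it holds: {0, 1, 2, 3} → 4.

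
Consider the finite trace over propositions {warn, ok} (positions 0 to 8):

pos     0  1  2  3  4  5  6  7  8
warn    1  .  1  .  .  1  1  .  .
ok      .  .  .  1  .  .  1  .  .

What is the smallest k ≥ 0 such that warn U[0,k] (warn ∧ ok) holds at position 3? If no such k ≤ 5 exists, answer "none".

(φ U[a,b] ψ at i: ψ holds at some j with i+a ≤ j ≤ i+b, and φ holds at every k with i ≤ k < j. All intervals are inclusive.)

none

Need earliest j ≥ 3 with (warn ∧ ok), and warn at every k in [3,j-1].
  j=3: rhs fails.
  j=4: rhs fails.
  j=5: rhs fails.
  j=6: rhs holds but lhs fails at k=3.
  j=7: rhs fails.
  j=8: rhs fails.
No witness within the range → none.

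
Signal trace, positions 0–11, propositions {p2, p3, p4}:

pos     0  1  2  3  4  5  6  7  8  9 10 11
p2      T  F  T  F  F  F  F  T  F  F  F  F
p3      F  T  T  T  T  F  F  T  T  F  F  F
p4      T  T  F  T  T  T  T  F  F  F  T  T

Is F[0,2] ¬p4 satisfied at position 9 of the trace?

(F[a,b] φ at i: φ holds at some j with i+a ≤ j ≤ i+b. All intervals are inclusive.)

Check ¬p4 at each j in [9,11]:
  j=9: true
  j=10: false
  j=11: false
Found at j=9 → formula holds.

Holds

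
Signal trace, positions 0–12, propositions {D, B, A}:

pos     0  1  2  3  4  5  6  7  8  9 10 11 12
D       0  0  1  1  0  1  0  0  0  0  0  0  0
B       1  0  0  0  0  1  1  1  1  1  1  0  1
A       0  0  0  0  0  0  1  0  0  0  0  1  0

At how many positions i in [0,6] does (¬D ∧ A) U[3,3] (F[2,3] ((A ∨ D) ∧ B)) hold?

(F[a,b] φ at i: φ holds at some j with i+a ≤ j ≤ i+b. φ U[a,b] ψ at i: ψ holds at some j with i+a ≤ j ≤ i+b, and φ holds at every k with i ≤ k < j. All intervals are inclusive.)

0

Evaluate at each i in [0,6]:
  i=0: ✗ (lhs fails at k=0 before rhs at j=3)
  i=1: ✗ (lhs fails at k=1 before rhs at j=4)
  i=2: ✗ (no rhs in [5,5])
  i=3: ✗ (no rhs in [6,6])
  i=4: ✗ (no rhs in [7,7])
  i=5: ✗ (no rhs in [8,8])
  i=6: ✗ (no rhs in [9,9])
Positions where it holds: {} → 0.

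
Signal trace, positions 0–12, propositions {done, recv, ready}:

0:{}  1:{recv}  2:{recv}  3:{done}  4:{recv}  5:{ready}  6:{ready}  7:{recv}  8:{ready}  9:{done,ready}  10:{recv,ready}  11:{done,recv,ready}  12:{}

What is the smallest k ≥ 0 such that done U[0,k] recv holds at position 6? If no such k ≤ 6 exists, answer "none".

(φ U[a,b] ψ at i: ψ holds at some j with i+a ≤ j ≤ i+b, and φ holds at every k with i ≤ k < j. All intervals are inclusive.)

Need earliest j ≥ 6 with recv, and done at every k in [6,j-1].
  j=6: rhs fails.
  j=7: rhs holds but lhs fails at k=6.
  j=8: rhs fails.
  j=9: rhs fails.
  j=10: rhs holds but lhs fails at k=6.
  j=11: rhs holds but lhs fails at k=6.
  j=12: rhs fails.
No witness within the range → none.

none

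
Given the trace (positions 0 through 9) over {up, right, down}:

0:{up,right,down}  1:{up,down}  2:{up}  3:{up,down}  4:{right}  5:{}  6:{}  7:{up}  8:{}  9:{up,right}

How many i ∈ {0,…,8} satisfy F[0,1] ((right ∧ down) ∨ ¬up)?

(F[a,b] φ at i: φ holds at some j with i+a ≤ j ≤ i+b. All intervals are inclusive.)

Evaluate at each i in [0,8]:
  i=0: ✓ (witness j=0)
  i=1: ✗ (none in [1,2])
  i=2: ✗ (none in [2,3])
  i=3: ✓ (witness j=4)
  i=4: ✓ (witness j=4)
  i=5: ✓ (witness j=5)
  i=6: ✓ (witness j=6)
  i=7: ✓ (witness j=8)
  i=8: ✓ (witness j=8)
Positions where it holds: {0, 3, 4, 5, 6, 7, 8} → 7.

7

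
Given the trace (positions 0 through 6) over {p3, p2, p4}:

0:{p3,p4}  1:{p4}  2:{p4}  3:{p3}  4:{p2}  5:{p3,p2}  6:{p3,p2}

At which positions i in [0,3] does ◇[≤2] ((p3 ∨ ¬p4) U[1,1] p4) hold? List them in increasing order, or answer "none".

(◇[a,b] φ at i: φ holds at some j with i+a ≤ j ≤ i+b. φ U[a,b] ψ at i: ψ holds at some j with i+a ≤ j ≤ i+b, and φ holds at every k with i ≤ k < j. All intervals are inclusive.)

0

Evaluate at each i in [0,3]:
  i=0: ✓ (witness j=0)
  i=1: ✗ (none in [1,3])
  i=2: ✗ (none in [2,4])
  i=3: ✗ (none in [3,5])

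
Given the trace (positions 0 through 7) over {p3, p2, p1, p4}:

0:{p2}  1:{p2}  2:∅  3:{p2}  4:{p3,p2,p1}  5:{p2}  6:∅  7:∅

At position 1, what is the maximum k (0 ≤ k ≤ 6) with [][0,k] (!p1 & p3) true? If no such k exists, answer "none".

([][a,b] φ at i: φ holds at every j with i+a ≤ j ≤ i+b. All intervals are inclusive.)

none

(!p1 & p3) must hold from j=1 onward; find where it first fails.
  j=1: fails → no k works.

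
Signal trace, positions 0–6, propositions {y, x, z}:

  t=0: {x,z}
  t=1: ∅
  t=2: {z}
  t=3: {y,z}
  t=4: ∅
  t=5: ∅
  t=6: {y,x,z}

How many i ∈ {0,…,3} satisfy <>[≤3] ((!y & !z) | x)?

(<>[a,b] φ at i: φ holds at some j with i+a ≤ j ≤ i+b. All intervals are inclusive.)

Evaluate at each i in [0,3]:
  i=0: ✓ (witness j=0)
  i=1: ✓ (witness j=1)
  i=2: ✓ (witness j=4)
  i=3: ✓ (witness j=4)
Positions where it holds: {0, 1, 2, 3} → 4.

4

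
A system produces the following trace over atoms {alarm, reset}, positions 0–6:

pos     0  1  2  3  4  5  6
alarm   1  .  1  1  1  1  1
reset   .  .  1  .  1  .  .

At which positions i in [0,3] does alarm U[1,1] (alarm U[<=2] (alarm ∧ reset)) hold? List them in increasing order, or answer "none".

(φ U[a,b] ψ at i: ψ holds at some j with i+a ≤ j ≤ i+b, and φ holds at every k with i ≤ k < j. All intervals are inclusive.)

Evaluate at each i in [0,3]:
  i=0: ✗ (no rhs in [1,1])
  i=1: ✗ (lhs fails at k=1 before rhs at j=2)
  i=2: ✓ (rhs at j=3; lhs holds on [2,2])
  i=3: ✓ (rhs at j=4; lhs holds on [3,3])

2, 3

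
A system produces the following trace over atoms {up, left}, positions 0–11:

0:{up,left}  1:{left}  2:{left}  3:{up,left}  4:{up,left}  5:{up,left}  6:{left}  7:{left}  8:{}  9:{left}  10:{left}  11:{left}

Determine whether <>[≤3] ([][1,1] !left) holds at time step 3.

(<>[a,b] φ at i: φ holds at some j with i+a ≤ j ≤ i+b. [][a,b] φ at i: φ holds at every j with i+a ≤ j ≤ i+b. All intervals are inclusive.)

Check [][1,1] !left at each j in [3,6]:
  j=3: fails at 4
  j=4: fails at 5
  j=5: fails at 6
  j=6: fails at 7
No position in the window satisfies it → formula fails.

No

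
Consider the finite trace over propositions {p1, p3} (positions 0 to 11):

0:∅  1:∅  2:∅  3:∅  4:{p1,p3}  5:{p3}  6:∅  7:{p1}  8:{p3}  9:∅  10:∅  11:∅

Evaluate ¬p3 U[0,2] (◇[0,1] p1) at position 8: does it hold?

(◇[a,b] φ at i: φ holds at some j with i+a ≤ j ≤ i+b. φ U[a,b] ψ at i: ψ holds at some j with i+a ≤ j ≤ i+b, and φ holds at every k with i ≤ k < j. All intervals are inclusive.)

Does not hold

Need some j in [8,10] with ◇[0,1] p1, and ¬p3 at every k in [8,j-1].
  j=8: ◇[0,1] p1 — fails (none in [8,9]).
  j=9: ◇[0,1] p1 — fails (none in [9,10]).
  j=10: ◇[0,1] p1 — fails (none in [10,11]).
No j in the window works → until fails.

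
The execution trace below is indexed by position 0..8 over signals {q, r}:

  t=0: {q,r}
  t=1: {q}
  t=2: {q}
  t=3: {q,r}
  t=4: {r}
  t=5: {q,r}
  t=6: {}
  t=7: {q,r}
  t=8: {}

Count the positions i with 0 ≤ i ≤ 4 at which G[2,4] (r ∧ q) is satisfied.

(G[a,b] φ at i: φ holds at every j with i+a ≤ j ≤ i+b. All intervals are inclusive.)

Evaluate at each i in [0,4]:
  i=0: ✗ (fails at j=2)
  i=1: ✗ (fails at j=4)
  i=2: ✗ (fails at j=4)
  i=3: ✗ (fails at j=6)
  i=4: ✗ (fails at j=6)
Positions where it holds: {} → 0.

0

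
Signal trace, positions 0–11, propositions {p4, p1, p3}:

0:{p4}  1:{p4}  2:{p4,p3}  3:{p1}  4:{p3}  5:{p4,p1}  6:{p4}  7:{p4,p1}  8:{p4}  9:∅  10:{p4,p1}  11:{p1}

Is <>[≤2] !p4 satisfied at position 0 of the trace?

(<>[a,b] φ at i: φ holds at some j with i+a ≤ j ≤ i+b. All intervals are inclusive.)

Does not hold

Check !p4 at each j in [0,2]:
  j=0: false
  j=1: false
  j=2: false
No position in the window satisfies it → formula fails.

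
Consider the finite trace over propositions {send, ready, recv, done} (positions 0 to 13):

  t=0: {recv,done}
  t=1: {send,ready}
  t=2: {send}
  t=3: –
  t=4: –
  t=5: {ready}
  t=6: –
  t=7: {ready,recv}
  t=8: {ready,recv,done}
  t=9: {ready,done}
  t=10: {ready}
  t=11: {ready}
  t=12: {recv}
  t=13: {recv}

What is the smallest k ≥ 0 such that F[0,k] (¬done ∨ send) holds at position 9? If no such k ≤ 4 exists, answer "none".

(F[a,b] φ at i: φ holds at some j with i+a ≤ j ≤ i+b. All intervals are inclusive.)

Scan j = 9,10,… for (¬done ∨ send):
  j=9: fails
  j=10: holds
First hit at j=10, so smallest k = 10-9 = 1.

1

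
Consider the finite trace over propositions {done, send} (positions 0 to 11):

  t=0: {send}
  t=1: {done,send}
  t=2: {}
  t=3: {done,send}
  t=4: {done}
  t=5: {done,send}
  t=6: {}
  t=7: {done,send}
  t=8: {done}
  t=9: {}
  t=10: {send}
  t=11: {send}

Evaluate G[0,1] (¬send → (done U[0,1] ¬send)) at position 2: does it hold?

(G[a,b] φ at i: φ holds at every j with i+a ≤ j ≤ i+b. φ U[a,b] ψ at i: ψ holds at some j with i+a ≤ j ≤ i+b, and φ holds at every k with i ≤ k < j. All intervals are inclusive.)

True

Check (¬send → (done U[0,1] ¬send)) at every j in [2,3]:
  j=2: antecedent true; consequent holds → ✓
  j=3: antecedent false → ✓
All positions satisfy it → formula holds.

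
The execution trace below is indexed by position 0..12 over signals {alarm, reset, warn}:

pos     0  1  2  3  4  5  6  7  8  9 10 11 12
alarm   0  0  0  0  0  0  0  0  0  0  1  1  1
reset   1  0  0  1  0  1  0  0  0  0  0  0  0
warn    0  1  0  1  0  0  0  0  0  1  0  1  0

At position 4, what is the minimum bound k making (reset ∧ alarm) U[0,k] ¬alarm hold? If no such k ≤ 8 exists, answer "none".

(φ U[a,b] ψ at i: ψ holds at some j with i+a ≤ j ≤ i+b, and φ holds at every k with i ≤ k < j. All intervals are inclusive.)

Need earliest j ≥ 4 with ¬alarm, and (reset ∧ alarm) at every k in [4,j-1].
  j=4: rhs holds (empty prefix). k = 0.

0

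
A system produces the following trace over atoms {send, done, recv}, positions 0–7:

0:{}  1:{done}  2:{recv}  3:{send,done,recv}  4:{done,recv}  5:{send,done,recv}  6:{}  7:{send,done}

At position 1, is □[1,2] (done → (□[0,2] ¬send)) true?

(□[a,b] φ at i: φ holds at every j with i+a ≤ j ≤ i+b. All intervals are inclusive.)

Check (done → (□[0,2] ¬send)) at every j in [2,3]:
  j=2: antecedent false → ✓
  j=3: antecedent true; consequent fails at 3 → ✗
Fails at j=3 → formula fails.

False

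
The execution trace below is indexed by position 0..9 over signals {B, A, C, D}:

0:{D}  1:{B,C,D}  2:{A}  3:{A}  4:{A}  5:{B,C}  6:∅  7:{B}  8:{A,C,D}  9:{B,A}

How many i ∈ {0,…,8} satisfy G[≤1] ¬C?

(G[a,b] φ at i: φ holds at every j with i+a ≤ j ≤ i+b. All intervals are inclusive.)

Evaluate at each i in [0,8]:
  i=0: ✗ (fails at j=1)
  i=1: ✗ (fails at j=1)
  i=2: ✓ (all of [2,3])
  i=3: ✓ (all of [3,4])
  i=4: ✗ (fails at j=5)
  i=5: ✗ (fails at j=5)
  i=6: ✓ (all of [6,7])
  i=7: ✗ (fails at j=8)
  i=8: ✗ (fails at j=8)
Positions where it holds: {2, 3, 6} → 3.

3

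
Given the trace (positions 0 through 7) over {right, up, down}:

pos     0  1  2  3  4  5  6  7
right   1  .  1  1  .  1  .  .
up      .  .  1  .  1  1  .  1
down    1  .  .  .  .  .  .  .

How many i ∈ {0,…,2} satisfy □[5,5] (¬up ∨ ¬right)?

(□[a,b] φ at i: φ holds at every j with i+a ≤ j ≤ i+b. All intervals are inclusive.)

2

Evaluate at each i in [0,2]:
  i=0: ✗ (fails at j=5)
  i=1: ✓ (all of [6,6])
  i=2: ✓ (all of [7,7])
Positions where it holds: {1, 2} → 2.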